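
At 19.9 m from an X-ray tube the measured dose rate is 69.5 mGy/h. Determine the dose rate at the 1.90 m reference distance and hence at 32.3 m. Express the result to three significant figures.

7620 mGy/h; 26.4 mGy/h

Intensity scales as (d₁/d₂)², so
At 1.90 m: 69.5 × (19.9/1.90)² = 69.5 × 109.7 = 7624 mGy/h
At 32.3 m: (1.90/32.3)² = 0.003460, so 7624 × 0.003460 = 26.38 mGy/h.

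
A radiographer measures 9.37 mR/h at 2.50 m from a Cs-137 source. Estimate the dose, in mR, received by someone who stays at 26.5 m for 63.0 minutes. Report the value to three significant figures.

0.0876 mR

Since intensity falls as 1/r², rate at 26.5 m:
(2.50/26.5)² = 0.008900, so 9.37 × 0.008900 = 0.08339 mR/h.
Dose = rate × time = 0.08339 mR/h × 1.050 h = 0.08756 mR.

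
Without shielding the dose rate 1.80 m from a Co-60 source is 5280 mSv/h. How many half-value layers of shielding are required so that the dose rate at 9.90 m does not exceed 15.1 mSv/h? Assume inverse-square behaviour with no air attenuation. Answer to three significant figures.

3.53 half-value layers

At 9.90 m, distance alone gives (1.80/9.90)² = 0.03306, so 5280 × 0.03306 = 174.6 mSv/h.
Further attenuation needed: 174.6/15.1 = 11.56.
n = log₂(11.56) = 3.531 half-value layers.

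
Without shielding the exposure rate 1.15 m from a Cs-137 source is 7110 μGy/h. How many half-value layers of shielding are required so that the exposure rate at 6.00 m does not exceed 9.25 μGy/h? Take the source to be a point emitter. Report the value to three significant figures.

4.82 half-value layers

At 6.00 m, distance alone gives 7110 × (1.15/6.00)² = 7110 × 0.03674 = 261.2 μGy/h.
Further attenuation needed: 261.2/9.25 = 28.24.
n = log₂(28.24) = 4.820 half-value layers.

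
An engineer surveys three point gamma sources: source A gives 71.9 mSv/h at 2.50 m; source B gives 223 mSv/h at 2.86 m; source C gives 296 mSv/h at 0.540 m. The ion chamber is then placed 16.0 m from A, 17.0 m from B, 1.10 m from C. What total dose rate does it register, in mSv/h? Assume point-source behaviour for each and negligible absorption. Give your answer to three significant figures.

79.4 mSv/h

By superposition, sum each source's inverse-square contribution:
A: 71.9 × (2.50/16.0)² = 1.755 mSv/h
B: 223 × (2.86/17.0)² = 6.312 mSv/h
C: 296 × (0.540/1.10)² = 71.33 mSv/h
Total = 1.755 + 6.312 + 71.33 = 79.40 mSv/h.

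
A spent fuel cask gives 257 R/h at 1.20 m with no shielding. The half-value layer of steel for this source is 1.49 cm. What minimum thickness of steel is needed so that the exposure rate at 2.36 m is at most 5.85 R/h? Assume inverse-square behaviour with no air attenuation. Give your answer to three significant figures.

At 2.36 m, distance alone gives 257 × (1.20/2.36)² = 257 × 0.2585 = 66.43 R/h.
Further attenuation needed: 66.43/5.85 = 11.36.
n = log₂(11.36) = 3.506 half-value layers.
Thickness = 3.506 × 1.49 cm = 5.224 cm.

5.22 cm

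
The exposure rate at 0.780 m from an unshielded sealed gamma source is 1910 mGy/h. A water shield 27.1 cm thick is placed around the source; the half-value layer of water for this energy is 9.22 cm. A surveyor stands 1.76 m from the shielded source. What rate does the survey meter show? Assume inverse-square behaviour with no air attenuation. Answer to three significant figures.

48.9 mGy/h

Distance alone: 1910 × (0.780/1.76)² = 1910 × 0.1964 = 375.1 mGy/h.
Shield: 27.1/9.22 = 2.939 half-value layers → attenuation 2^(−2.939) = 0.1304.
Combined: 375.1 × 0.1304 = 48.91 mGy/h.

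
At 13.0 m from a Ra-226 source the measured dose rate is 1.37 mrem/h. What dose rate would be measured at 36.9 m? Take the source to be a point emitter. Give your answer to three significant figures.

0.170 mrem/h

Intensity scales as (d₁/d₂)², so scaling from 13.0 m to 36.9 m:
1.37 × (13.0/36.9)² = 1.37 × 0.1241 = 0.1700 mrem/h.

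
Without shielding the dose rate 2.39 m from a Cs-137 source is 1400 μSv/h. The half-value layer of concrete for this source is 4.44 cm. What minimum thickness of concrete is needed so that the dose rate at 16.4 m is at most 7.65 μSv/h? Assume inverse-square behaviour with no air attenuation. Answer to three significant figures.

8.70 cm

At 16.4 m, distance alone gives 1400 × (2.39/16.4)² = 1400 × 0.02124 = 29.74 μSv/h.
Further attenuation needed: 29.74/7.65 = 3.888.
n = log₂(3.888) = 1.959 half-value layers.
Thickness = 1.959 × 4.44 cm = 8.698 cm.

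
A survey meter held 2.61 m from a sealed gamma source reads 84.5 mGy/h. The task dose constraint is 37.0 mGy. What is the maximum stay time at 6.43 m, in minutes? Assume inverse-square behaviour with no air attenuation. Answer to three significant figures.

Since intensity falls as 1/r², rate at 6.43 m:
(2.61/6.43)² = 0.1648, so 84.5 × 0.1648 = 13.93 mGy/h.
Stay time = 37.0 mGy ÷ 13.93 mGy/h = 2.656 h = 159.4 min.

159 min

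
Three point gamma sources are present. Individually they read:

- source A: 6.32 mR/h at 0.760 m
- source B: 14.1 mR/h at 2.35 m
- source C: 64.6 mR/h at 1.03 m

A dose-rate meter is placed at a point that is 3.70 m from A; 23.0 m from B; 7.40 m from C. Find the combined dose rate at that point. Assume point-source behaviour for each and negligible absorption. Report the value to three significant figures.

Each source contributes Iᵢ·(dᵢ/rᵢ)²; contributions add.
A: 6.32 × (0.760/3.70)² = 0.2666 mR/h
B: 14.1 × (2.35/23.0)² = 0.1472 mR/h
C: 64.6 × (1.03/7.40)² = 1.252 mR/h
Total = 0.2666 + 0.1472 + 1.252 = 1.666 mR/h.

1.67 mR/h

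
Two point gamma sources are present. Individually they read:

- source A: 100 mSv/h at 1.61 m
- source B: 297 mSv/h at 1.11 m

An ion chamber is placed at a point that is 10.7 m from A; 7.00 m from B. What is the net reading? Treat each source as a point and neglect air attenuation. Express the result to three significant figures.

9.73 mSv/h

Each source contributes Iᵢ·(dᵢ/rᵢ)²; contributions add.
A: 100 × (1.61/10.7)² = 2.264 mSv/h
B: 297 × (1.11/7.00)² = 7.468 mSv/h
Total = 2.264 + 7.468 = 9.732 mSv/h.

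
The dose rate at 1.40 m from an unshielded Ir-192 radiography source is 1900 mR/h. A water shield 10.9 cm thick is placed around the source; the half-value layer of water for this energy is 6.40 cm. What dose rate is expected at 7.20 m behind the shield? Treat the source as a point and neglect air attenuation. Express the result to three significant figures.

22.1 mR/h

Distance alone: 1900 × (1.40/7.20)² = 1900 × 0.03781 = 71.84 mR/h.
Shield: 10.9/6.40 = 1.703 half-value layers → attenuation 2^(−1.703) = 0.3071.
Combined: 71.84 × 0.3071 = 22.06 mR/h.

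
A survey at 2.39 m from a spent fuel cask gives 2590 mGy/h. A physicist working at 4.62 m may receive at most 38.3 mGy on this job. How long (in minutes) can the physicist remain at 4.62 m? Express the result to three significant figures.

3.32 min

Applying the 1/r² law, rate at 4.62 m:
2590 × (2.39/4.62)² = 2590 × 0.2676 = 693.1 mGy/h.
Stay time = 38.3 mGy ÷ 693.1 mGy/h = 0.05526 h = 3.316 min.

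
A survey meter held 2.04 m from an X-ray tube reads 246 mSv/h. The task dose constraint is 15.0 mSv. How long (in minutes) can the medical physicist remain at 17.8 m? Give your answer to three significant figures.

By the inverse-square law, rate at 17.8 m:
(2.04/17.8)² = 0.01313, so 246 × 0.01313 = 3.230 mSv/h.
Stay time = 15.0 mSv ÷ 3.230 mSv/h = 4.644 h = 278.6 min.

279 min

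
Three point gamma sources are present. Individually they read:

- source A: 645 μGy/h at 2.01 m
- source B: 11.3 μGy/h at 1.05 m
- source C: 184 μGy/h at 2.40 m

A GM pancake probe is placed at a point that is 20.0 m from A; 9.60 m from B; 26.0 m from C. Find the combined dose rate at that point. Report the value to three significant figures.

8.22 μGy/h

By superposition, sum each source's inverse-square contribution:
A: 645 × (2.01/20.0)² = 6.515 μGy/h
B: 11.3 × (1.05/9.60)² = 0.1352 μGy/h
C: 184 × (2.40/26.0)² = 1.568 μGy/h
Total = 6.515 + 0.1352 + 1.568 = 8.218 μGy/h.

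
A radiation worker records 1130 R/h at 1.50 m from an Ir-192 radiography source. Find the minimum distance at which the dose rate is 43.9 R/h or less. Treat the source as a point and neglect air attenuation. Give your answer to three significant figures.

7.61 m

Applying the 1/r² law, d₂ = d₁·√(I₁/I₂).
I₁/I₂ = 1130/43.9 = 25.74, so d₂ = 1.50 × √25.74 = 7.610 m.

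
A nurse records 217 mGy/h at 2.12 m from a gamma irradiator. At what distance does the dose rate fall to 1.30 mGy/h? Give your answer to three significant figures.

27.4 m

Since intensity falls as 1/r², d₂ = d₁·√(I₁/I₂).
I₁/I₂ = 217/1.30 = 166.9, so d₂ = 2.12 × √166.9 = 27.39 m.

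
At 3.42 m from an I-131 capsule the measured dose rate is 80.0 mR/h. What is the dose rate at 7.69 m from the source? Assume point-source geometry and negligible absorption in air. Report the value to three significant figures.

15.8 mR/h

Using I₁d₁² = I₂d₂², scaling from 3.42 m to 7.69 m:
(3.42/7.69)² = 0.1978, so 80.0 × 0.1978 = 15.82 mR/h.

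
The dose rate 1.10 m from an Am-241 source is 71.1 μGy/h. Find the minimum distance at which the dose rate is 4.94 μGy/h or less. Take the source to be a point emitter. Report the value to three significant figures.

4.17 m

Intensity scales as (d₁/d₂)², so d₂ = d₁·√(I₁/I₂).
I₁/I₂ = 71.1/4.94 = 14.39, so d₂ = 1.10 × √14.39 = 4.173 m.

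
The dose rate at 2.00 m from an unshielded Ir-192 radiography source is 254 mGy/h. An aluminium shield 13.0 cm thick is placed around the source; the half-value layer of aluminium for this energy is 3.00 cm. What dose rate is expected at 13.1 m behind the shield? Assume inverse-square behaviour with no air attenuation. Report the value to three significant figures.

Distance alone: (2.00/13.1)² = 0.02331, so 254 × 0.02331 = 5.921 mGy/h.
Shield: 13.0/3.00 = 4.333 half-value layers → attenuation 2^(−4.333) = 0.04962.
Combined: 5.921 × 0.04962 = 0.2938 mGy/h.

0.294 mGy/h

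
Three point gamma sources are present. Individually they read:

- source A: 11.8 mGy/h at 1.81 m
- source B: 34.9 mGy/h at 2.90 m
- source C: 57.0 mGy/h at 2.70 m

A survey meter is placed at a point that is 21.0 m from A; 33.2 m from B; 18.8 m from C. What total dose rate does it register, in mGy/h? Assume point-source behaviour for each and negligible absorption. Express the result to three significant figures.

1.53 mGy/h

Each source contributes Iᵢ·(dᵢ/rᵢ)²; contributions add.
A: 11.8 × (1.81/21.0)² = 0.08766 mGy/h
B: 34.9 × (2.90/33.2)² = 0.2663 mGy/h
C: 57.0 × (2.70/18.8)² = 1.176 mGy/h
Total = 0.08766 + 0.2663 + 1.176 = 1.530 mGy/h.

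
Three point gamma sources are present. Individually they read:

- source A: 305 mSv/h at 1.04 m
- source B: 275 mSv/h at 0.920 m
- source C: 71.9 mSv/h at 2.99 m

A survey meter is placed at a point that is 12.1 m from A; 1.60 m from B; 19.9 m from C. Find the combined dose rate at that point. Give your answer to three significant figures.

94.8 mSv/h

By superposition, sum each source's inverse-square contribution:
A: 305 × (1.04/12.1)² = 2.253 mSv/h
B: 275 × (0.920/1.60)² = 90.92 mSv/h
C: 71.9 × (2.99/19.9)² = 1.623 mSv/h
Total = 2.253 + 90.92 + 1.623 = 94.80 mSv/h.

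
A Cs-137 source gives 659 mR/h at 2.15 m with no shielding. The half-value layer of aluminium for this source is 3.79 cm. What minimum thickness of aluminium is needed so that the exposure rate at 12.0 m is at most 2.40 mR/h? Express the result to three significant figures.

At 12.0 m, distance alone gives 659 × (2.15/12.0)² = 659 × 0.03210 = 21.15 mR/h.
Further attenuation needed: 21.15/2.40 = 8.812.
n = log₂(8.812) = 3.139 half-value layers.
Thickness = 3.139 × 3.79 cm = 11.90 cm.

11.9 cm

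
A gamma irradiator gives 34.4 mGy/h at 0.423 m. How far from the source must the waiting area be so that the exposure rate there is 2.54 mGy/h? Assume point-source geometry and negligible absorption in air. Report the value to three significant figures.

1.56 m

Since intensity falls as 1/r², d₂ = d₁·√(I₁/I₂).
I₁/I₂ = 34.4/2.54 = 13.54, so d₂ = 0.423 × √13.54 = 1.557 m.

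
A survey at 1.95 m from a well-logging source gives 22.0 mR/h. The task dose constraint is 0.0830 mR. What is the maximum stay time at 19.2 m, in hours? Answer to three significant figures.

Using I₁d₁² = I₂d₂², rate at 19.2 m:
(1.95/19.2)² = 0.01031, so 22.0 × 0.01031 = 0.2268 mR/h.
Stay time = 0.0830 mR ÷ 0.2268 mR/h = 0.3660 h.

0.366 h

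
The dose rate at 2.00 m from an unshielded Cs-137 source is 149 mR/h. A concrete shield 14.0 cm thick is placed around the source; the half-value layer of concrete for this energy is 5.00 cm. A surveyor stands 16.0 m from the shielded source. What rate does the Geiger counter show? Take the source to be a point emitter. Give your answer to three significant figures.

Distance alone: 149 × (2.00/16.0)² = 149 × 0.01562 = 2.327 mR/h.
Shield: 14.0/5.00 = 2.800 half-value layers → attenuation 2^(−2.800) = 0.1436.
Combined: 2.327 × 0.1436 = 0.3342 mR/h.

0.334 mR/h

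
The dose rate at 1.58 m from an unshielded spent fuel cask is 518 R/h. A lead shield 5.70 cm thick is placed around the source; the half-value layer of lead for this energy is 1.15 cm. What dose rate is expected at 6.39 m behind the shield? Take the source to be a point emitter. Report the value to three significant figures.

Distance alone: (1.58/6.39)² = 0.06114, so 518 × 0.06114 = 31.67 R/h.
Shield: 5.70/1.15 = 4.957 half-value layers → attenuation 2^(−4.957) = 0.03220.
Combined: 31.67 × 0.03220 = 1.020 R/h.

1.02 R/h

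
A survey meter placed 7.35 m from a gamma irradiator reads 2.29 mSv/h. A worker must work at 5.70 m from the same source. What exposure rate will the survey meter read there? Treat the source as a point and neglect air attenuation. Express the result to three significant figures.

3.81 mSv/h

Using I₁d₁² = I₂d₂², scaling from 7.35 m to 5.70 m:
(7.35/5.70)² = 1.663, so 2.29 × 1.663 = 3.808 mSv/h.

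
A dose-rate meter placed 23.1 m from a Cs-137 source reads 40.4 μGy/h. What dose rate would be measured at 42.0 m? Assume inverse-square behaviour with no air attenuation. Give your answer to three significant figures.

12.2 μGy/h

Since intensity falls as 1/r², scaling from 23.1 m to 42.0 m:
40.4 × (23.1/42.0)² = 40.4 × 0.3025 = 12.22 μGy/h.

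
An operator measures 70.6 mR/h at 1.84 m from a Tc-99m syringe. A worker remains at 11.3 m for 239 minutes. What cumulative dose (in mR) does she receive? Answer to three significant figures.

7.46 mR

By the inverse-square law, rate at 11.3 m:
(1.84/11.3)² = 0.02651, so 70.6 × 0.02651 = 1.872 mR/h.
Dose = rate × time = 1.872 mR/h × 3.983 h = 7.456 mR.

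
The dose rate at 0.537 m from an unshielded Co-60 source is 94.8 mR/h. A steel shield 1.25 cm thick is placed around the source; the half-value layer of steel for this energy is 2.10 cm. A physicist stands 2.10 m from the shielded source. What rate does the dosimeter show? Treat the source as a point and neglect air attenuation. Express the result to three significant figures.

4.10 mR/h

Distance alone: (0.537/2.10)² = 0.06539, so 94.8 × 0.06539 = 6.199 mR/h.
Shield: 1.25/2.10 = 0.5952 half-value layers → attenuation 2^(−0.5952) = 0.6620.
Combined: 6.199 × 0.6620 = 4.104 mR/h.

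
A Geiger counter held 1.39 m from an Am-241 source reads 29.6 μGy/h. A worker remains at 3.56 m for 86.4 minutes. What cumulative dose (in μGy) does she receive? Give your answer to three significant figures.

6.50 μGy

Since intensity falls as 1/r², rate at 3.56 m:
(1.39/3.56)² = 0.1525, so 29.6 × 0.1525 = 4.514 μGy/h.
Dose = rate × time = 4.514 μGy/h × 1.440 h = 6.500 μGy.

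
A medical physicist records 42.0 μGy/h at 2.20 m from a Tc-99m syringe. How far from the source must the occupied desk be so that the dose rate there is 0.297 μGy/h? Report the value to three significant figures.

Intensity scales as (d₁/d₂)², so d₂ = d₁·√(I₁/I₂).
I₁/I₂ = 42.0/0.297 = 141.4, so d₂ = 2.20 × √141.4 = 26.16 m.

26.2 m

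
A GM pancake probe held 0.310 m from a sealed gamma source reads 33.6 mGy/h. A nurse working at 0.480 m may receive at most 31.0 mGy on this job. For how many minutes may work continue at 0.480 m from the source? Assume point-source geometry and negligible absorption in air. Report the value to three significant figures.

Using I₁d₁² = I₂d₂², rate at 0.480 m:
(0.310/0.480)² = 0.4171, so 33.6 × 0.4171 = 14.01 mGy/h.
Stay time = 31.0 mGy ÷ 14.01 mGy/h = 2.213 h = 132.8 min.

133 min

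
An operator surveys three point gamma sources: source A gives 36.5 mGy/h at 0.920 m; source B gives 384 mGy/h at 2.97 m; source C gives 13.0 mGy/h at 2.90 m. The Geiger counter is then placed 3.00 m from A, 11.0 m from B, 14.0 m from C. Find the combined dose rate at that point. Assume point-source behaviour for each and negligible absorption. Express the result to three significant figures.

32.0 mGy/h

By superposition, sum each source's inverse-square contribution:
A: 36.5 × (0.920/3.00)² = 3.433 mGy/h
B: 384 × (2.97/11.0)² = 27.99 mGy/h
C: 13.0 × (2.90/14.0)² = 0.5578 mGy/h
Total = 3.433 + 27.99 + 0.5578 = 31.98 mGy/h.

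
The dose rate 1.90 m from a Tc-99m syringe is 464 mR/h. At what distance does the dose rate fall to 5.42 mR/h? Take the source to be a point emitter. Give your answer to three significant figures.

17.6 m

Applying the 1/r² law, d₂ = d₁·√(I₁/I₂).
I₁/I₂ = 464/5.42 = 85.61, so d₂ = 1.90 × √85.61 = 17.58 m.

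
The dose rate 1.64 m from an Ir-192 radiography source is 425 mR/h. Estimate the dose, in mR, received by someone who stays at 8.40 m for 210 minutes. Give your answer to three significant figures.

Intensity scales as (d₁/d₂)², so rate at 8.40 m:
425 × (1.64/8.40)² = 425 × 0.03812 = 16.20 mR/h.
Dose = rate × time = 16.20 mR/h × 3.500 h = 56.70 mR.

56.7 mR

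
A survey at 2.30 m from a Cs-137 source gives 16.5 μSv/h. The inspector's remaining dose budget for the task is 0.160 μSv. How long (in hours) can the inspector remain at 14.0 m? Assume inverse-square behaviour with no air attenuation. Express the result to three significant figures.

Applying the 1/r² law, rate at 14.0 m:
16.5 × (2.30/14.0)² = 16.5 × 0.02699 = 0.4453 μSv/h.
Stay time = 0.160 μSv ÷ 0.4453 μSv/h = 0.3593 h.

0.359 h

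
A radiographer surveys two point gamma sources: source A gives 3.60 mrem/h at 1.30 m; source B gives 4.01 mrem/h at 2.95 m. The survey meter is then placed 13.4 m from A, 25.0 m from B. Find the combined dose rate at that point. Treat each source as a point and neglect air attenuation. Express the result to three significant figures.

By superposition, sum each source's inverse-square contribution:
A: 3.60 × (1.30/13.4)² = 0.03388 mrem/h
B: 4.01 × (2.95/25.0)² = 0.05584 mrem/h
Total = 0.03388 + 0.05584 = 0.08972 mrem/h.

0.0897 mrem/h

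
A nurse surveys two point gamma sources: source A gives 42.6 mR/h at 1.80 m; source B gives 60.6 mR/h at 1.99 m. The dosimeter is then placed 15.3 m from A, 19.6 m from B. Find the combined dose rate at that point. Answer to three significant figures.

Each source contributes Iᵢ·(dᵢ/rᵢ)²; contributions add.
A: 42.6 × (1.80/15.3)² = 0.5896 mR/h
B: 60.6 × (1.99/19.6)² = 0.6247 mR/h
Total = 0.5896 + 0.6247 = 1.214 mR/h.

1.21 mR/h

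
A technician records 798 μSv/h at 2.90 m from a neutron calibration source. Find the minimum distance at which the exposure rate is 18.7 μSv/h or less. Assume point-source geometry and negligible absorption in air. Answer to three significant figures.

18.9 m

Since intensity falls as 1/r², d₂ = d₁·√(I₁/I₂).
I₁/I₂ = 798/18.7 = 42.67, so d₂ = 2.90 × √42.67 = 18.94 m.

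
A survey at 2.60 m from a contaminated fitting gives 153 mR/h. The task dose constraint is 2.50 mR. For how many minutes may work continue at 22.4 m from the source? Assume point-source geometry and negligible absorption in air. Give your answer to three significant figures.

72.8 min

By the inverse-square law, rate at 22.4 m:
(2.60/22.4)² = 0.01347, so 153 × 0.01347 = 2.061 mR/h.
Stay time = 2.50 mR ÷ 2.061 mR/h = 1.213 h = 72.78 min.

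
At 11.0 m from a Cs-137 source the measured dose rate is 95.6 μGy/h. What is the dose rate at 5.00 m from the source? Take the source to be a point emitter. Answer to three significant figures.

463 μGy/h

Since intensity falls as 1/r², scaling from 11.0 m to 5.00 m:
95.6 × (11.0/5.00)² = 95.6 × 4.840 = 462.7 μGy/h.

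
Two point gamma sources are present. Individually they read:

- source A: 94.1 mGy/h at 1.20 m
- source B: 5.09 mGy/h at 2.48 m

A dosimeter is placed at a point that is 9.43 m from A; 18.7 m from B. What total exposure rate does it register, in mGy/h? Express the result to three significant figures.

By superposition, sum each source's inverse-square contribution:
A: 94.1 × (1.20/9.43)² = 1.524 mGy/h
B: 5.09 × (2.48/18.7)² = 0.08952 mGy/h
Total = 1.524 + 0.08952 = 1.614 mGy/h.

1.61 mGy/h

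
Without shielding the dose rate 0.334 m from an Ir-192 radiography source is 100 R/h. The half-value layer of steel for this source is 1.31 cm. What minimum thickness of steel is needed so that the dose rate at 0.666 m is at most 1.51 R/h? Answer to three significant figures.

At 0.666 m, distance alone gives 100 × (0.334/0.666)² = 100 × 0.2515 = 25.15 R/h.
Further attenuation needed: 25.15/1.51 = 16.66.
n = log₂(16.66) = 4.058 half-value layers.
Thickness = 4.058 × 1.31 cm = 5.316 cm.

5.32 cm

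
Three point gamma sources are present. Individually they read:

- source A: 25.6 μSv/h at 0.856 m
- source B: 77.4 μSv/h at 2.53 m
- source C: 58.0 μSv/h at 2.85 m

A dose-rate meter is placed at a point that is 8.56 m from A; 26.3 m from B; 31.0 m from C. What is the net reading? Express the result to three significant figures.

By superposition, sum each source's inverse-square contribution:
A: 25.6 × (0.856/8.56)² = 0.2560 μSv/h
B: 77.4 × (2.53/26.3)² = 0.7163 μSv/h
C: 58.0 × (2.85/31.0)² = 0.4902 μSv/h
Total = 0.2560 + 0.7163 + 0.4902 = 1.463 μSv/h.

1.46 μSv/h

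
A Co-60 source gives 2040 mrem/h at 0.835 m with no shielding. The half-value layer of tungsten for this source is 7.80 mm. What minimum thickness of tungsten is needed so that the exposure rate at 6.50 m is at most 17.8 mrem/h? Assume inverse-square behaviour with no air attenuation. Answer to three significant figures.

At 6.50 m, distance alone gives 2040 × (0.835/6.50)² = 2040 × 0.01650 = 33.66 mrem/h.
Further attenuation needed: 33.66/17.8 = 1.891.
n = log₂(1.891) = 0.9191 half-value layers.
Thickness = 0.9191 × 7.80 mm = 7.169 mm.

7.17 mm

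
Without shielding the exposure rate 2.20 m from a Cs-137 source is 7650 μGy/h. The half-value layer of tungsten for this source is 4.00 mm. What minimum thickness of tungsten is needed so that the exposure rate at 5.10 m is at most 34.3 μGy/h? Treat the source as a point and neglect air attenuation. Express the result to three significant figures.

At 5.10 m, distance alone gives (2.20/5.10)² = 0.1861, so 7650 × 0.1861 = 1424 μGy/h.
Further attenuation needed: 1424/34.3 = 41.52.
n = log₂(41.52) = 5.376 half-value layers.
Thickness = 5.376 × 4.00 mm = 21.50 mm.

21.5 mm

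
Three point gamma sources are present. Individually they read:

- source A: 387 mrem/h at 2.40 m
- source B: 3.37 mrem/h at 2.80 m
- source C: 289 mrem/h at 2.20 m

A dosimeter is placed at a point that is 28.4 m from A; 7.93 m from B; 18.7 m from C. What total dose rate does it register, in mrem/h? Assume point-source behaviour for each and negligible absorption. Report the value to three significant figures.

7.18 mrem/h

Each source contributes Iᵢ·(dᵢ/rᵢ)²; contributions add.
A: 387 × (2.40/28.4)² = 2.764 mrem/h
B: 3.37 × (2.80/7.93)² = 0.4201 mrem/h
C: 289 × (2.20/18.7)² = 4.000 mrem/h
Total = 2.764 + 0.4201 + 4.000 = 7.184 mrem/h.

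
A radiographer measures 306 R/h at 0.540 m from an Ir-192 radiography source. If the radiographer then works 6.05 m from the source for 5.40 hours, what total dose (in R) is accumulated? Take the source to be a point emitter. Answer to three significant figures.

Since intensity falls as 1/r², rate at 6.05 m:
(0.540/6.05)² = 0.007967, so 306 × 0.007967 = 2.438 R/h.
Dose = rate × time = 2.438 R/h × 5.400 h = 13.17 R.

13.2 R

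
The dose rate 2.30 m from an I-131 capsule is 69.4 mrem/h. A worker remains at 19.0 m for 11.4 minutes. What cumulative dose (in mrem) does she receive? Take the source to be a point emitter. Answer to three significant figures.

0.193 mrem

By the inverse-square law, rate at 19.0 m:
(2.30/19.0)² = 0.01465, so 69.4 × 0.01465 = 1.017 mrem/h.
Dose = rate × time = 1.017 mrem/h × 0.1900 h = 0.1932 mrem.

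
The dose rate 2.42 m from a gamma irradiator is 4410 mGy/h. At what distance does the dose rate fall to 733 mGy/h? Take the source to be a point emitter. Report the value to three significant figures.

By the inverse-square law, d₂ = d₁·√(I₁/I₂).
I₁/I₂ = 4410/733 = 6.016, so d₂ = 2.42 × √6.016 = 5.936 m.

5.94 m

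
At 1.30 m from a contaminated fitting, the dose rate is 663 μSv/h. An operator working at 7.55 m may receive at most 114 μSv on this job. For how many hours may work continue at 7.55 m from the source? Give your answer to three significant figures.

5.80 h

Intensity scales as (d₁/d₂)², so rate at 7.55 m:
(1.30/7.55)² = 0.02965, so 663 × 0.02965 = 19.66 μSv/h.
Stay time = 114 μSv ÷ 19.66 μSv/h = 5.799 h.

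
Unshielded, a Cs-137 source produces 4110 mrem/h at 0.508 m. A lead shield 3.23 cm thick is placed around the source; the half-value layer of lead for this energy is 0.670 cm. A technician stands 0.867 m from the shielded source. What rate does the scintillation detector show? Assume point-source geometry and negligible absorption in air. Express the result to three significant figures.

Distance alone: (0.508/0.867)² = 0.3433, so 4110 × 0.3433 = 1411 mrem/h.
Shield: 3.23/0.670 = 4.821 half-value layers → attenuation 2^(−4.821) = 0.03538.
Combined: 1411 × 0.03538 = 49.92 mrem/h.

49.9 mrem/h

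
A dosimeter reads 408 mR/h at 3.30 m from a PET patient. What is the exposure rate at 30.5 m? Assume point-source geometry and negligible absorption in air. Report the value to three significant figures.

4.78 mR/h

Intensity scales as (d₁/d₂)², so the rate at 30.5 m is
408 × (3.30/30.5)² = 408 × 0.01171 = 4.778 mR/h.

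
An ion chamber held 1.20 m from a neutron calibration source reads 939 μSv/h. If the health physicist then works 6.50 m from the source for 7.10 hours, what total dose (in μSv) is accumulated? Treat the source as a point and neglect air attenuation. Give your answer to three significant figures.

Intensity scales as (d₁/d₂)², so rate at 6.50 m:
(1.20/6.50)² = 0.03408, so 939 × 0.03408 = 32.00 μSv/h.
Dose = rate × time = 32.00 μSv/h × 7.100 h = 227.2 μSv.

227 μSv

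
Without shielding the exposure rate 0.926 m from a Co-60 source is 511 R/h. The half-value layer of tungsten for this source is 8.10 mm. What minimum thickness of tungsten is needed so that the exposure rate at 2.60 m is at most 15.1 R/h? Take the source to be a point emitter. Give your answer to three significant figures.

17.0 mm

At 2.60 m, distance alone gives (0.926/2.60)² = 0.1268, so 511 × 0.1268 = 64.79 R/h.
Further attenuation needed: 64.79/15.1 = 4.291.
n = log₂(4.291) = 2.101 half-value layers.
Thickness = 2.101 × 8.10 mm = 17.02 mm.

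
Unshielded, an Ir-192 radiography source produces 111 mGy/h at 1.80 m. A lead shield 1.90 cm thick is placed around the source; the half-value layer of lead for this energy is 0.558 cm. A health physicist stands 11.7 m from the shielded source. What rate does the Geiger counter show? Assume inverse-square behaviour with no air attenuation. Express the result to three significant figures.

0.248 mGy/h

Distance alone: (1.80/11.7)² = 0.02367, so 111 × 0.02367 = 2.627 mGy/h.
Shield: 1.90/0.558 = 3.405 half-value layers → attenuation 2^(−3.405) = 0.09440.
Combined: 2.627 × 0.09440 = 0.2480 mGy/h.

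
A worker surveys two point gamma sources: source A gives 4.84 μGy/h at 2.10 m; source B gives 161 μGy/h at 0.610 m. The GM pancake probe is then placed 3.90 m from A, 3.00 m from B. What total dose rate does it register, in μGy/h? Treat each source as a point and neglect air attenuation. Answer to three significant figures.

8.06 μGy/h

By superposition, sum each source's inverse-square contribution:
A: 4.84 × (2.10/3.90)² = 1.403 μGy/h
B: 161 × (0.610/3.00)² = 6.656 μGy/h
Total = 1.403 + 6.656 = 8.059 μGy/h.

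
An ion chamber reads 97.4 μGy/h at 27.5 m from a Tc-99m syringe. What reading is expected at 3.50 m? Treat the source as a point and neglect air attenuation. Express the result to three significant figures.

6010 μGy/h

Intensity scales as (d₁/d₂)², so the rate at 3.50 m is
97.4 × (27.5/3.50)² = 97.4 × 61.73 = 6013 μGy/h.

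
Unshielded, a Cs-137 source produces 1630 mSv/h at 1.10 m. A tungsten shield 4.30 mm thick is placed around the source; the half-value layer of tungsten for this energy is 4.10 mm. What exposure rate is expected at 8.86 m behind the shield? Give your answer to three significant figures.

Distance alone: 1630 × (1.10/8.86)² = 1630 × 0.01541 = 25.12 mSv/h.
Shield: 4.30/4.10 = 1.049 half-value layers → attenuation 2^(−1.049) = 0.4833.
Combined: 25.12 × 0.4833 = 12.14 mSv/h.

12.1 mSv/h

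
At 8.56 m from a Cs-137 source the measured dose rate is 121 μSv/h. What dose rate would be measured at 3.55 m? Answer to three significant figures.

Using I₁d₁² = I₂d₂², scaling from 8.56 m to 3.55 m:
(8.56/3.55)² = 5.814, so 121 × 5.814 = 703.5 μSv/h.

704 μSv/h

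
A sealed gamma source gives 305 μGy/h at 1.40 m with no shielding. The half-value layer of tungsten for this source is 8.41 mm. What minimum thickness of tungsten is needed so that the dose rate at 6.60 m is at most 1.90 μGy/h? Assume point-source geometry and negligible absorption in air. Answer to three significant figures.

At 6.60 m, distance alone gives (1.40/6.60)² = 0.04500, so 305 × 0.04500 = 13.72 μGy/h.
Further attenuation needed: 13.72/1.90 = 7.221.
n = log₂(7.221) = 2.852 half-value layers.
Thickness = 2.852 × 8.41 mm = 23.99 mm.

24.0 mm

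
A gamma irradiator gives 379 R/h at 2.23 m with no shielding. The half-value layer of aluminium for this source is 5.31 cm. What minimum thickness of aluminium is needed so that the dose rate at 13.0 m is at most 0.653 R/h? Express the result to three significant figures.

At 13.0 m, distance alone gives (2.23/13.0)² = 0.02943, so 379 × 0.02943 = 11.15 R/h.
Further attenuation needed: 11.15/0.653 = 17.08.
n = log₂(17.08) = 4.094 half-value layers.
Thickness = 4.094 × 5.31 cm = 21.74 cm.

21.7 cm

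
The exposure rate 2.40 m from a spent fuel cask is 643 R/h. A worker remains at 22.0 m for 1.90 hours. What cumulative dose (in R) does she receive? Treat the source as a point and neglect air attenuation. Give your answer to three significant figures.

14.5 R

Applying the 1/r² law, rate at 22.0 m:
643 × (2.40/22.0)² = 643 × 0.01190 = 7.652 R/h.
Dose = rate × time = 7.652 R/h × 1.900 h = 14.54 R.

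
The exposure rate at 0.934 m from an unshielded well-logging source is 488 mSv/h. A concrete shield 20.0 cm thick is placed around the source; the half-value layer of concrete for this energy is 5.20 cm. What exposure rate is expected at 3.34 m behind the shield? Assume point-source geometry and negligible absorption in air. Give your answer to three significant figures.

2.65 mSv/h

Distance alone: (0.934/3.34)² = 0.07820, so 488 × 0.07820 = 38.16 mSv/h.
Shield: 20.0/5.20 = 3.846 half-value layers → attenuation 2^(−3.846) = 0.06954.
Combined: 38.16 × 0.06954 = 2.654 mSv/h.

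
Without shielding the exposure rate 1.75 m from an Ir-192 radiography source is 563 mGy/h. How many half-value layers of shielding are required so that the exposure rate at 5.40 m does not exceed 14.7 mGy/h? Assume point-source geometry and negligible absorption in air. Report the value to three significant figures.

2.01 half-value layers

At 5.40 m, distance alone gives (1.75/5.40)² = 0.1050, so 563 × 0.1050 = 59.11 mGy/h.
Further attenuation needed: 59.11/14.7 = 4.021.
n = log₂(4.021) = 2.008 half-value layers.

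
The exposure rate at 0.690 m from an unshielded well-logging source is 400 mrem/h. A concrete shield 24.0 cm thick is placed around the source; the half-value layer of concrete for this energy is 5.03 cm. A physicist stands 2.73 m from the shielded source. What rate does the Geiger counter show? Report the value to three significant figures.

0.936 mrem/h

Distance alone: (0.690/2.73)² = 0.06388, so 400 × 0.06388 = 25.55 mrem/h.
Shield: 24.0/5.03 = 4.771 half-value layers → attenuation 2^(−4.771) = 0.03663.
Combined: 25.55 × 0.03663 = 0.9359 mrem/h.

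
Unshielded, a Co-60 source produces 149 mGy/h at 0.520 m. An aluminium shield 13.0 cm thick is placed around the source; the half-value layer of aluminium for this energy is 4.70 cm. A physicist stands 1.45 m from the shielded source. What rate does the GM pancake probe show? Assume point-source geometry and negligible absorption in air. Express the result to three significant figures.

2.82 mGy/h

Distance alone: 149 × (0.520/1.45)² = 149 × 0.1286 = 19.16 mGy/h.
Shield: 13.0/4.70 = 2.766 half-value layers → attenuation 2^(−2.766) = 0.1470.
Combined: 19.16 × 0.1470 = 2.817 mGy/h.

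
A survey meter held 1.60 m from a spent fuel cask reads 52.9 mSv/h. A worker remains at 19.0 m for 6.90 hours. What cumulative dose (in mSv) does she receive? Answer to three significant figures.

Applying the 1/r² law, rate at 19.0 m:
(1.60/19.0)² = 0.007091, so 52.9 × 0.007091 = 0.3751 mSv/h.
Dose = rate × time = 0.3751 mSv/h × 6.900 h = 2.588 mSv.

2.59 mSv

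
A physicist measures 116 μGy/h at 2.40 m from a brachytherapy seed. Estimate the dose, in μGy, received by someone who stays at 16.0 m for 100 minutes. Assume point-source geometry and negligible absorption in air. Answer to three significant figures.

Intensity scales as (d₁/d₂)², so rate at 16.0 m:
(2.40/16.0)² = 0.02250, so 116 × 0.02250 = 2.610 μGy/h.
Dose = rate × time = 2.610 μGy/h × 1.667 h = 4.351 μGy.

4.35 μGy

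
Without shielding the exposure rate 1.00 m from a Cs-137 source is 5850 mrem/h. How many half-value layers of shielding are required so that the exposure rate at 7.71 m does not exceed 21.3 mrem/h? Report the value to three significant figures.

2.21 half-value layers

At 7.71 m, distance alone gives 5850 × (1.00/7.71)² = 5850 × 0.01682 = 98.40 mrem/h.
Further attenuation needed: 98.40/21.3 = 4.620.
n = log₂(4.620) = 2.208 half-value layers.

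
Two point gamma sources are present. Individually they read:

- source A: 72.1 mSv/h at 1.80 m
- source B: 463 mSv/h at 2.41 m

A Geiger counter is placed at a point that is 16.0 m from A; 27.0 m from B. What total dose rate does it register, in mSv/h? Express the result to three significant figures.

By superposition, sum each source's inverse-square contribution:
A: 72.1 × (1.80/16.0)² = 0.9125 mSv/h
B: 463 × (2.41/27.0)² = 3.689 mSv/h
Total = 0.9125 + 3.689 = 4.601 mSv/h.

4.60 mSv/h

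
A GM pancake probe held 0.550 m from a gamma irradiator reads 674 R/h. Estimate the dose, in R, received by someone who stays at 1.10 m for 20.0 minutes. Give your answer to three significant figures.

By the inverse-square law, rate at 1.10 m:
(0.550/1.10)² = 0.2500, so 674 × 0.2500 = 168.5 R/h.
Dose = rate × time = 168.5 R/h × 0.3333 h = 56.16 R.

56.2 R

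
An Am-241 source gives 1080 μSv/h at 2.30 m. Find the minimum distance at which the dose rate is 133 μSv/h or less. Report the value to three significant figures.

6.55 m

Applying the 1/r² law, d₂ = d₁·√(I₁/I₂).
I₁/I₂ = 1080/133 = 8.120, so d₂ = 2.30 × √8.120 = 6.554 m.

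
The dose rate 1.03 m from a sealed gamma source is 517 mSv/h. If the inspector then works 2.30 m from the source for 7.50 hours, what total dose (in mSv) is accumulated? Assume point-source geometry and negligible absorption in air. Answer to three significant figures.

778 mSv

Since intensity falls as 1/r², rate at 2.30 m:
(1.03/2.30)² = 0.2005, so 517 × 0.2005 = 103.7 mSv/h.
Dose = rate × time = 103.7 mSv/h × 7.500 h = 777.8 mSv.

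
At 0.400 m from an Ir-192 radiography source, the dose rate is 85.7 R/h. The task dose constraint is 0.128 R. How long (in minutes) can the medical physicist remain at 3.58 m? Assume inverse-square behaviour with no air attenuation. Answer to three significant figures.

7.18 min

Using I₁d₁² = I₂d₂², rate at 3.58 m:
(0.400/3.58)² = 0.01248, so 85.7 × 0.01248 = 1.070 R/h.
Stay time = 0.128 R ÷ 1.070 R/h = 0.1196 h = 7.176 min.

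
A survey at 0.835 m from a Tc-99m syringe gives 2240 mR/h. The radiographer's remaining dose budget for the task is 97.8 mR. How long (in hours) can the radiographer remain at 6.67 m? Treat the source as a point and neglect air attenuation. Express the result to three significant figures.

2.79 h

Applying the 1/r² law, rate at 6.67 m:
(0.835/6.67)² = 0.01567, so 2240 × 0.01567 = 35.10 mR/h.
Stay time = 97.8 mR ÷ 35.10 mR/h = 2.786 h.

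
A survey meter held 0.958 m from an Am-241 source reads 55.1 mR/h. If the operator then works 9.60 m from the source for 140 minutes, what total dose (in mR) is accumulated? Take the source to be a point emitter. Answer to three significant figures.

Applying the 1/r² law, rate at 9.60 m:
(0.958/9.60)² = 0.009958, so 55.1 × 0.009958 = 0.5487 mR/h.
Dose = rate × time = 0.5487 mR/h × 2.333 h = 1.280 mR.

1.28 mR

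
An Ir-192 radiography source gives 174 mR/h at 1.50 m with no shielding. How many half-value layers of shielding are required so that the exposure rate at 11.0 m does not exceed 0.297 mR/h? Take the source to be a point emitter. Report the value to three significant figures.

3.45 half-value layers

At 11.0 m, distance alone gives (1.50/11.0)² = 0.01860, so 174 × 0.01860 = 3.236 mR/h.
Further attenuation needed: 3.236/0.297 = 10.90.
n = log₂(10.90) = 3.446 half-value layers.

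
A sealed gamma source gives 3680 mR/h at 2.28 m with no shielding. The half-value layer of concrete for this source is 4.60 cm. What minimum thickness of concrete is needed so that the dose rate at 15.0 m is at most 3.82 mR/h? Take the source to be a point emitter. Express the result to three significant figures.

At 15.0 m, distance alone gives (2.28/15.0)² = 0.02310, so 3680 × 0.02310 = 85.01 mR/h.
Further attenuation needed: 85.01/3.82 = 22.25.
n = log₂(22.25) = 4.476 half-value layers.
Thickness = 4.476 × 4.60 cm = 20.59 cm.

20.6 cm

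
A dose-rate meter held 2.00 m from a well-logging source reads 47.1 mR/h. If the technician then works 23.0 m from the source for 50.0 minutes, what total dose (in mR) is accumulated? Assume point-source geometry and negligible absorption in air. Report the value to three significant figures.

0.297 mR

Since intensity falls as 1/r², rate at 23.0 m:
(2.00/23.0)² = 0.007561, so 47.1 × 0.007561 = 0.3561 mR/h.
Dose = rate × time = 0.3561 mR/h × 0.8333 h = 0.2967 mR.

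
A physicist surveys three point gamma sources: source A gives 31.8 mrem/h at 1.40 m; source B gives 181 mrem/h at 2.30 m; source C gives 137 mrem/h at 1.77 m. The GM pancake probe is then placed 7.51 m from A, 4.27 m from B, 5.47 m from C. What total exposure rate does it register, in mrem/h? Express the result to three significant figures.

By superposition, sum each source's inverse-square contribution:
A: 31.8 × (1.40/7.51)² = 1.105 mrem/h
B: 181 × (2.30/4.27)² = 52.51 mrem/h
C: 137 × (1.77/5.47)² = 14.34 mrem/h
Total = 1.105 + 52.51 + 14.34 = 67.95 mrem/h.

68.0 mrem/h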